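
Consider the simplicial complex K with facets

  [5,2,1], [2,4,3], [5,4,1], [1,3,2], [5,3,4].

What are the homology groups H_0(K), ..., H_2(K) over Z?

Take the total order 1 < 2 < 3 < 4 < 5 on the vertex set. Then K (dimension 2) consists of the simplices:

  0-simplices (5): [1], [2], [3], [4], [5]
  1-simplices (10): [1,2], [1,3], [1,4], [1,5], [2,3], [2,4], [2,5], [3,4], [3,5], [4,5]
  2-simplices (5): [1,2,3], [1,2,5], [1,4,5], [2,3,4], [3,4,5]

Hence C_0 ≅ Z^5, C_1 ≅ Z^10, C_2 ≅ Z^5.

∂_1: C_1 → C_0 is given by ∂[p,q] = [q] − [p].
As a 5×10 matrix over Z this has rank 4, with invariant factors (1,1,1,1).

The boundary map ∂_2: C_2 → C_1 maps a triangle to the signed sum of its edges. For instance
  ∂[3,4,5] = [4,5] − [3,5] + [3,4],
  ∂[1,2,3] = [2,3] − [1,3] + [1,2].
This gives a 10×5 integer matrix of rank 5; reducing to Smith normal form yields diagonal entries (1,1,1,1,1).

Reading off H_k = ker ∂_k / im ∂_{k+1}:

  H_0: rank C_0 − rank ∂_1 = 5 − 4 = 1, and the invariant factors of ∂_1 are all 1, so H_0 ≅ Z.
  H_1: rank ker ∂_1 − rank ∂_2 = (10 − 4) − 5 = 1, and the invariant factors of ∂_2 are all 1, so H_1 ≅ Z.
  H_2: rank ker ∂_2 − rank ∂_3 = (5 − 5) − 0 = 0, and there is no ∂_3, so H_2 ≅ 0.

H_0 = Z,  H_1 = Z,  H_2 = 0.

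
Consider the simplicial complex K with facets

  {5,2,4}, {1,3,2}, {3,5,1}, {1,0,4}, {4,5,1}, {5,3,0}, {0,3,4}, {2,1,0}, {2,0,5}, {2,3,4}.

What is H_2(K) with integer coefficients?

H_2 ≅ 0.

Order the vertices as 0 < 1 < 2 < 3 < 4 < 5. Listing each simplex with vertices in this order, K has dimension 2 with simplices:

  0-simplices (6): [0], [1], [2], [3], [4], [5]
  1-simplices (15): [0,1], [0,2], [0,3], [0,4], [0,5], [1,2], [1,3], [1,4], [1,5], [2,3], [2,4], [2,5], [3,4], [3,5], [4,5]
  2-simplices (10): [0,1,2], [0,1,4], [0,2,5], [0,3,4], [0,3,5], [1,2,3], [1,3,5], [1,4,5], [2,3,4], [2,4,5]

giving chain groups C_0 ≅ Z^6, C_1 ≅ Z^15, C_2 ≅ Z^10.

∂_1: C_1 → C_0 maps an edge to its endpoints' difference, ∂[p,q] = q − p.
The 6×15 boundary matrix has rank 5 and Smith normal form diag(1,1,1,1,1).

Boundary ∂_2: C_2 → C_1 acts by ∂[p,q,r] = [q,r] − [p,r] + [p,q]. For instance
  ∂[2,3,4] = [3,4] − [2,4] + [2,3],
  ∂[0,3,5] = [3,5] − [0,5] + [0,3].
The resulting 15×10 matrix has rank 10, and its Smith normal form has invariant factors (1,1,1,1,1,1,1,1,1,2).

From H_k ≅ ker(∂_k) / im(∂_{k+1}) we obtain:

  H_2: rank ker ∂_2 − rank ∂_3 = (10 − 10) − 0 = 0, and there is no ∂_3, so H_2 ≅ 0.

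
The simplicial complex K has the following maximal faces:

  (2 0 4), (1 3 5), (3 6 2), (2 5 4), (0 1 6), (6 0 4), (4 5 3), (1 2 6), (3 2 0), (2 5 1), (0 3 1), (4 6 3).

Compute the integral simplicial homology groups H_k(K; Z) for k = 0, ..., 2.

H_0 = Z,  H_1 = Z_2,  H_2 = 0.

Fix the vertex order 0 < 1 < 2 < 3 < 4 < 5 < 6 and write every simplex with vertices in increasing order. Then dim K = 2 and the simplices of K are:

  0-simplices (7): [0], [1], [2], [3], [4], [5], [6]
  1-simplices (18): [0,1], [0,2], [0,3], [0,4], [0,6], [1,2], [1,3], [1,5], [1,6], [2,3], [2,4], [2,5], [2,6], [3,4], [3,5], [3,6], [4,5], [4,6]
  2-simplices (12): [0,1,3], [0,1,6], [0,2,3], [0,2,4], [0,4,6], [1,2,5], [1,2,6], [1,3,5], [2,3,6], [2,4,5], [3,4,5], [3,4,6]

Hence C_0 ≅ Z^7, C_1 ≅ Z^18, C_2 ≅ Z^12.

Boundary ∂_1: C_1 → C_0 sends each edge [p,q] (with p < q) to q − p. For instance
  ∂[4,6] = [6] − [4].
The 7×18 boundary matrix has rank 6 and Smith normal form diag(1,1,1,1,1,1).

The boundary map ∂_2: C_2 → C_1 sends each 2-simplex [p,q,r] to [q,r] − [p,r] + [p,q]. For instance
  ∂[2,3,6] = [3,6] − [2,6] + [2,3],
  ∂[0,1,6] = [1,6] − [0,6] + [0,1].
The resulting 18×12 matrix has rank 12, and its Smith normal form has invariant factors (1,1,1,1,1,1,1,1,1,1,1,2).

Now H_k = ker ∂_k / im ∂_{k+1}, so:

  H_0: rank C_0 − rank ∂_1 = 7 − 6 = 1, and the invariant factors of ∂_1 are all 1, so H_0 = Z.
  H_1: rank ker ∂_1 − rank ∂_2 = (18 − 6) − 12 = 0, and ∂_2 has invariant factor 2 > 1, so H_1 = Z_2.
  H_2: rank ker ∂_2 − rank ∂_3 = (12 − 12) − 0 = 0, and there is no ∂_3, so H_2 = 0.

As a check, the Euler characteristic is 7 − 18 + 12 = 1, which agrees with 1 − 0 + 0 = 1.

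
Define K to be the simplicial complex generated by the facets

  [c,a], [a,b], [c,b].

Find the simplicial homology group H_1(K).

H_1 ≅ Z.

Order the vertices as a < b < c. Listing each simplex with vertices in this order, K has dimension 1 with simplices:

  0-simplices (3): a, b, c
  1-simplices (3): ab, ac, bc

Hence C_0 ≅ Z^3, C_1 ≅ Z^3.

Boundary ∂_1: C_1 → C_0 sends each edge [p,q] (with p < q) to q − p.
The 3×3 boundary matrix has rank 2 and Smith normal form diag(1,1).

Reading off H_k = ker ∂_k / im ∂_{k+1}:

  H_1: rank ker ∂_1 − rank ∂_2 = (3 − 2) − 0 = 1, and there is no ∂_2, so H_1 = Z.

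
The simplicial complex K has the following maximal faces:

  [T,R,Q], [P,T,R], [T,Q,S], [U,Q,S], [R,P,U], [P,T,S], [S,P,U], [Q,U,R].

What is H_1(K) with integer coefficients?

H_1 ≅ 0.

Order the vertices as P < Q < R < S < T < U. Listing each simplex with vertices in this order, K has dimension 2 with simplices:

  0-simplices (6): P, Q, R, S, T, U
  1-simplices (12): PR, PS, PT, PU, QR, QS, QT, QU, RT, RU, ST, SU
  2-simplices (8): PRT, PRU, PST, PSU, QRT, QRU, QST, QSU

giving chain groups C_0 ≅ Z^6, C_1 ≅ Z^12, C_2 ≅ Z^8.

Boundary ∂_1: C_1 → C_0 maps an edge to its endpoints' difference, ∂[p,q] = q − p. For instance
  ∂ST = T − S.
As a 6×12 matrix over Z this has rank 5, with invariant factors (1,1,1,1,1).

The boundary map ∂_2: C_2 → C_1 acts by ∂[p,q,r] = [q,r] − [p,r] + [p,q]. For instance
  ∂QST = ST − QT + QS,
  ∂PSU = SU − PU + PS.
The 12×8 boundary matrix has rank 7 and Smith normal form diag(1,1,1,1,1,1,1).

Reading off H_k = ker ∂_k / im ∂_{k+1}:

  H_1: rank ker ∂_1 − rank ∂_2 = (12 − 5) − 7 = 0, and the invariant factors of ∂_2 are all 1, so H_1 ≅ 0.

(K is a triangulation of the 2-sphere S^2.)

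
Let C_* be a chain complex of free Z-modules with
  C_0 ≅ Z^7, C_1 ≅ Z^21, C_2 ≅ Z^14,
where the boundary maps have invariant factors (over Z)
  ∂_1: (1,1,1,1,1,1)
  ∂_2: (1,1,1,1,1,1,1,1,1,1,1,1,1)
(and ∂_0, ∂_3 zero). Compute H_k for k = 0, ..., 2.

H_0: b_0 = 7 − 0 − 6 = 1; torsion from ∂_1 factors > 1: none. So H_0 = Z.
H_1: b_1 = 21 − 6 − 13 = 2; torsion from ∂_2 factors > 1: none. So H_1 = Z^2.
H_2: b_2 = 14 − 13 − 0 = 1; torsion from ∂_3 factors > 1: none. So H_2 = Z.

H_0 = Z,  H_1 = Z^2,  H_2 = Z.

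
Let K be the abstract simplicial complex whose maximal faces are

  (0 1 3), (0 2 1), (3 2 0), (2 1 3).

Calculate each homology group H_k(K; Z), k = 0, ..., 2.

H_0 ≅ Z,  H_1 = 0,  H_2 ≅ Z.

Order the vertices as 0 < 1 < 2 < 3. Listing each simplex with vertices in this order, K has dimension 2 with simplices:

  0-simplices (4): [0], [1], [2], [3]
  1-simplices (6): [0,1], [0,2], [0,3], [1,2], [1,3], [2,3]
  2-simplices (4): [0,1,2], [0,1,3], [0,2,3], [1,2,3]

Hence C_0 ≅ Z^4, C_1 ≅ Z^6, C_2 ≅ Z^4.

The boundary map ∂_1: C_1 → C_0 sends each edge [p,q] (with p < q) to q − p.
As a 4×6 matrix over Z this has rank 3, with invariant factors (1,1,1).

Boundary ∂_2: C_2 → C_1 sends each 2-simplex [p,q,r] to [q,r] − [p,r] + [p,q]. For instance
  ∂[1,2,3] = [2,3] − [1,3] + [1,2],
  ∂[0,1,2] = [1,2] − [0,2] + [0,1].
The 6×4 boundary matrix has rank 3 and Smith normal form diag(1,1,1).

Computing H_k = (kernel of ∂_k) / (image of ∂_{k+1}):

  H_0: rank C_0 − rank ∂_1 = 4 − 3 = 1, and the invariant factors of ∂_1 are all 1, so H_0 = Z.
  H_1: rank ker ∂_1 − rank ∂_2 = (6 − 3) − 3 = 0, and the invariant factors of ∂_2 are all 1, so H_1 = 0.
  H_2: rank ker ∂_2 − rank ∂_3 = (4 − 3) − 0 = 1, and there is no ∂_3, so H_2 = Z.

(K is a triangulation of the 2-sphere S^2.)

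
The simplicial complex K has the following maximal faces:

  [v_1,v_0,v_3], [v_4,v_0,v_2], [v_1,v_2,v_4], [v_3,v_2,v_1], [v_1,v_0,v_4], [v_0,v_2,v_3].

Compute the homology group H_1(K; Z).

H_1 = 0.

Take the total order v_0 < v_1 < v_2 < v_3 < v_4 on the vertex set. Then K (dimension 2) consists of the simplices:

  0-simplices (5): [v_0], [v_1], [v_2], [v_3], [v_4]
  1-simplices (9): [v_0,v_1], [v_0,v_2], [v_0,v_3], [v_0,v_4], [v_1,v_2], [v_1,v_3], [v_1,v_4], [v_2,v_3], [v_2,v_4]
  2-simplices (6): [v_0,v_1,v_3], [v_0,v_1,v_4], [v_0,v_2,v_3], [v_0,v_2,v_4], [v_1,v_2,v_3], [v_1,v_2,v_4]

so the chain groups are C_0 ≅ Z^5, C_1 ≅ Z^9, C_2 ≅ Z^6.

Boundary ∂_1: C_1 → C_0 sends each edge [p,q] (with p < q) to q − p. For instance
  ∂[v_2,v_4] = [v_4] − [v_2].
The resulting 5×9 matrix has rank 4, and its Smith normal form has invariant factors (1,1,1,1).

The boundary map ∂_2: C_2 → C_1 acts by ∂[p,q,r] = [q,r] − [p,r] + [p,q]. For instance
  ∂[v_0,v_2,v_3] = [v_2,v_3] − [v_0,v_3] + [v_0,v_2],
  ∂[v_1,v_2,v_4] = [v_2,v_4] − [v_1,v_4] + [v_1,v_2].
The 9×6 boundary matrix has rank 5 and Smith normal form diag(1,1,1,1,1).

From H_k ≅ ker(∂_k) / im(∂_{k+1}) we obtain:

  H_1: rank ker ∂_1 − rank ∂_2 = (9 − 4) − 5 = 0, and the invariant factors of ∂_2 are all 1, so H_1 = 0.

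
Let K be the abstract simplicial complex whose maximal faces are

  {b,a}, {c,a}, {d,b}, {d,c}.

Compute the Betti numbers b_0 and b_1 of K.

Order the vertices as a < b < c < d. Listing each simplex with vertices in this order, K has dimension 1 with simplices:

  0-simplices (4): a, b, c, d
  1-simplices (4): ab, ac, bd, cd

so the chain groups are C_0 ≅ Z^4, C_1 ≅ Z^4.

Boundary ∂_1: C_1 → C_0 is given by ∂[p,q] = [q] − [p]. For instance
  ∂cd = d − c.
As a 4×4 matrix over Z this has rank 3, with invariant factors (1,1,1).

From H_k ≅ ker(∂_k) / im(∂_{k+1}) we obtain:

  H_0: rank C_0 − rank ∂_1 = 4 − 3 = 1, and the invariant factors of ∂_1 are all 1, so H_0 = Z.
  H_1: rank ker ∂_1 − rank ∂_2 = (4 − 3) − 0 = 1, and there is no ∂_2, so H_1 = Z.

As a check, the Euler characteristic is 4 − 4 = 0, which agrees with 1 − 1 = 0.

Hence the Betti numbers are b_0 = 1, b_1 = 1.

b_0 = 1, b_1 = 1.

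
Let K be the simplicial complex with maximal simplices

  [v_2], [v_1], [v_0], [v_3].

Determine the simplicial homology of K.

H_0 = Z^4.

Order the vertices as v_0 < v_1 < v_2 < v_3. Listing each simplex with vertices in this order, K has dimension 0 with simplices:

  0-simplices (4): [v_0], [v_1], [v_2], [v_3]

giving chain groups C_0 ≅ Z^4.

Reading off H_k = ker ∂_k / im ∂_{k+1}:

  H_0: rank C_0 − rank ∂_1 = 4 − 0 = 4, and there is no ∂_1, so H_0 ≅ Z^4.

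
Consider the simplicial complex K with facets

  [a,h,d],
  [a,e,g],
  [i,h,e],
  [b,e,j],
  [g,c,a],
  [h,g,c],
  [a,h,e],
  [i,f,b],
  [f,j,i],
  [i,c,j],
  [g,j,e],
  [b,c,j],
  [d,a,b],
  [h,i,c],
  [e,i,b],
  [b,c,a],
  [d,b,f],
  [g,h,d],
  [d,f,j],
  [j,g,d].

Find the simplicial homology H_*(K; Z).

H_0 = Z,  H_1 = Z ⊕ Z/2,  H_2 = 0.

Fix the vertex order a < b < c < d < e < f < g < h < i < j and write every simplex with vertices in increasing order. Then dim K = 2 and the simplices of K are:

  0-simplices (10): a, b, c, d, e, f, g, h, i, j
  1-simplices (30): ab, ac, ad, ae, ag, ah, bc, bd, be, bf, bi, bj, cg, ch, ci, cj, df, dg, dh, dj, eg, eh, ei, ej, fi, fj, gh, gj, hi, ij
  2-simplices (20): abc, abd, acg, adh, aeg, aeh, bcj, bdf, bei, bej, bfi, cgh, chi, cij, dfj, dgh, dgj, egj, ehi, fij

giving chain groups C_0 ≅ Z^10, C_1 ≅ Z^30, C_2 ≅ Z^20.

∂_1: C_1 → C_0 is given by ∂[p,q] = [q] − [p]. For instance
  ∂fi = i − f.
This gives a 10×30 integer matrix of rank 9; reducing to Smith normal form yields diagonal entries (1,1,1,1,1,1,1,1,1).

∂_2: C_2 → C_1 maps a triangle to the signed sum of its edges. For instance
  ∂cij = ij − cj + ci,
  ∂abc = bc − ac + ab.
The 30×20 boundary matrix has rank 20 and Smith normal form diag(1,1,1,1,1,1,1,1,1,1,1,1,1,1,1,1,1,1,1,2).

Now H_k = ker ∂_k / im ∂_{k+1}, so:

  H_0: rank C_0 − rank ∂_1 = 10 − 9 = 1, and the invariant factors of ∂_1 are all 1, so H_0 ≅ Z.
  H_1: rank ker ∂_1 − rank ∂_2 = (30 − 9) − 20 = 1, and ∂_2 has invariant factor 2 > 1, so H_1 ≅ Z ⊕ Z/2.
  H_2: rank ker ∂_2 − rank ∂_3 = (20 − 20) − 0 = 0, and there is no ∂_3, so H_2 ≅ 0.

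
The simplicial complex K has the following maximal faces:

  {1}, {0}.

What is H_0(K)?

We work with the vertex ordering 0 < 1. The simplices of K, each written with vertices in increasing order, are:

  0-simplices (2): [0], [1]

so the chain groups are C_0 ≅ Z^2.

Computing H_k = (kernel of ∂_k) / (image of ∂_{k+1}):

  H_0: rank C_0 − rank ∂_1 = 2 − 0 = 2, and there is no ∂_1, so H_0 = Z^2.

H_0 = Z^2.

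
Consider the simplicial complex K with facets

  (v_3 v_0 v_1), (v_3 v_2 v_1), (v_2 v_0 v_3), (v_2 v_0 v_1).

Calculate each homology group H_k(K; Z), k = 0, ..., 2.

H_0 = Z,  H_1 = 0,  H_2 = Z.

We work with the vertex ordering v_0 < v_1 < v_2 < v_3. The simplices of K, each written with vertices in increasing order, are:

  0-simplices (4): [v_0], [v_1], [v_2], [v_3]
  1-simplices (6): [v_0,v_1], [v_0,v_2], [v_0,v_3], [v_1,v_2], [v_1,v_3], [v_2,v_3]
  2-simplices (4): [v_0,v_1,v_2], [v_0,v_1,v_3], [v_0,v_2,v_3], [v_1,v_2,v_3]

Hence C_0 ≅ Z^4, C_1 ≅ Z^6, C_2 ≅ Z^4.

Boundary ∂_1: C_1 → C_0 sends each edge [p,q] (with p < q) to q − p. For instance
  ∂[v_1,v_3] = [v_3] − [v_1].
The resulting 4×6 matrix has rank 3, and its Smith normal form has invariant factors (1,1,1).

Boundary ∂_2: C_2 → C_1 maps a triangle to the signed sum of its edges. For instance
  ∂[v_0,v_1,v_2] = [v_1,v_2] − [v_0,v_2] + [v_0,v_1],
  ∂[v_0,v_1,v_3] = [v_1,v_3] − [v_0,v_3] + [v_0,v_1].
The 6×4 boundary matrix has rank 3 and Smith normal form diag(1,1,1).

Reading off H_k = ker ∂_k / im ∂_{k+1}:

  H_0: rank C_0 − rank ∂_1 = 4 − 3 = 1, and the invariant factors of ∂_1 are all 1, so H_0 ≅ Z.
  H_1: rank ker ∂_1 − rank ∂_2 = (6 − 3) − 3 = 0, and the invariant factors of ∂_2 are all 1, so H_1 ≅ 0.
  H_2: rank ker ∂_2 − rank ∂_3 = (4 − 3) − 0 = 1, and there is no ∂_3, so H_2 ≅ Z.

As a check, the Euler characteristic is 4 − 6 + 4 = 2, which agrees with 1 − 0 + 1 = 2.
(K is a triangulation of the 2-sphere S^2.)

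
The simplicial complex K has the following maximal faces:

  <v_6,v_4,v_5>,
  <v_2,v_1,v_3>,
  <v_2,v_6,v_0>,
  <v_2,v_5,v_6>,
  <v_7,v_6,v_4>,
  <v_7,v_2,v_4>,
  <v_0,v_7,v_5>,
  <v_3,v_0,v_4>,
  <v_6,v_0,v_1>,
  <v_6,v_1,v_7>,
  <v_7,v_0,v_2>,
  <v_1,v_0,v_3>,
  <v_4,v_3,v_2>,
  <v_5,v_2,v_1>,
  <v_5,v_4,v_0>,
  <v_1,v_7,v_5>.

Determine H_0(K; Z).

H_0 = Z.

Take the total order v_0 < v_1 < v_2 < v_3 < v_4 < v_5 < v_6 < v_7 on the vertex set. Then K (dimension 2) consists of the simplices:

  0-simplices (8): [v_0], [v_1], [v_2], [v_3], [v_4], [v_5], [v_6], [v_7]
  1-simplices (24): (24 of them)
  2-simplices (16): (16 of them)

Hence C_0 ≅ Z^8, C_1 ≅ Z^24, C_2 ≅ Z^16.

The boundary map ∂_1: C_1 → C_0 sends each edge [p,q] (with p < q) to q − p. For instance
  ∂[v_1,v_3] = [v_3] − [v_1].
The resulting 8×24 matrix has rank 7, and its Smith normal form has invariant factors (1,1,1,1,1,1,1).

∂_2: C_2 → C_1 acts by ∂[p,q,r] = [q,r] − [p,r] + [p,q]. For instance
  ∂[v_1,v_6,v_7] = [v_6,v_7] − [v_1,v_7] + [v_1,v_6],
  ∂[v_0,v_2,v_6] = [v_2,v_6] − [v_0,v_6] + [v_0,v_2].
The resulting 24×16 matrix has rank 15, and its Smith normal form has invariant factors (1,1,1,1,1,1,1,1,1,1,1,1,1,1,1).

Reading off H_k = ker ∂_k / im ∂_{k+1}:

  H_0: rank C_0 − rank ∂_1 = 8 − 7 = 1, and the invariant factors of ∂_1 are all 1, so H_0 ≅ Z.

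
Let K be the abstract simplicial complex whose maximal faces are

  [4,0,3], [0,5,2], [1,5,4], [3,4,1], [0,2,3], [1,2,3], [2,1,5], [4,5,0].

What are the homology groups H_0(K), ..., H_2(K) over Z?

H_0 = Z,  H_1 = 0,  H_2 = Z.

Fix the vertex order 0 < 1 < 2 < 3 < 4 < 5 and write every simplex with vertices in increasing order. Then dim K = 2 and the simplices of K are:

  0-simplices (6): [0], [1], [2], [3], [4], [5]
  1-simplices (12): [0,2], [0,3], [0,4], [0,5], [1,2], [1,3], [1,4], [1,5], [2,3], [2,5], [3,4], [4,5]
  2-simplices (8): [0,2,3], [0,2,5], [0,3,4], [0,4,5], [1,2,3], [1,2,5], [1,3,4], [1,4,5]

so the chain groups are C_0 ≅ Z^6, C_1 ≅ Z^12, C_2 ≅ Z^8.

The boundary map ∂_1: C_1 → C_0 maps an edge to its endpoints' difference, ∂[p,q] = q − p.
As a 6×12 matrix over Z this has rank 5, with invariant factors (1,1,1,1,1).

Boundary ∂_2: C_2 → C_1 sends each 2-simplex [p,q,r] to [q,r] − [p,r] + [p,q]. For instance
  ∂[1,2,3] = [2,3] − [1,3] + [1,2],
  ∂[1,2,5] = [2,5] − [1,5] + [1,2].
This gives a 12×8 integer matrix of rank 7; reducing to Smith normal form yields diagonal entries (1,1,1,1,1,1,1).

From H_k ≅ ker(∂_k) / im(∂_{k+1}) we obtain:

  H_0: rank C_0 − rank ∂_1 = 6 − 5 = 1, and the invariant factors of ∂_1 are all 1, so H_0 = Z.
  H_1: rank ker ∂_1 − rank ∂_2 = (12 − 5) − 7 = 0, and the invariant factors of ∂_2 are all 1, so H_1 = 0.
  H_2: rank ker ∂_2 − rank ∂_3 = (8 − 7) − 0 = 1, and there is no ∂_3, so H_2 = Z.

As a check, the Euler characteristic is 6 − 12 + 8 = 2, which agrees with 1 − 0 + 1 = 2.
(K is a triangulation of the 2-sphere S^2.)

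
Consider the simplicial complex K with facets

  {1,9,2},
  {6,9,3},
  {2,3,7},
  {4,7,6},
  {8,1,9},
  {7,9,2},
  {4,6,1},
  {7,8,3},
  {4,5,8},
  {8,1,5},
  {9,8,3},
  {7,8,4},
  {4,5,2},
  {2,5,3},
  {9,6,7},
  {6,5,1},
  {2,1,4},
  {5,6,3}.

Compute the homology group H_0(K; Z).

Fix the vertex order 1 < 2 < 3 < 4 < 5 < 6 < 7 < 8 < 9 and write every simplex with vertices in increasing order. Then dim K = 2 and the simplices of K are:

  0-simplices (9): [1], [2], [3], [4], [5], [6], [7], [8], [9]
  1-simplices (27): (27 of them)
  2-simplices (18): [1,2,4], [1,2,9], [1,4,6], [1,5,6], [1,5,8], [1,8,9], [2,3,5], [2,3,7], [2,4,5], [2,7,9], [3,5,6], [3,6,9], [3,7,8], [3,8,9], [4,5,8], [4,6,7], [4,7,8], [6,7,9]

so the chain groups are C_0 ≅ Z^9, C_1 ≅ Z^27, C_2 ≅ Z^18.

∂_1: C_1 → C_0 maps an edge to its endpoints' difference, ∂[p,q] = q − p. For instance
  ∂[3,8] = [8] − [3].
As a 9×27 matrix over Z this has rank 8, with invariant factors (1,1,1,1,1,1,1,1).

The boundary map ∂_2: C_2 → C_1 sends each 2-simplex [p,q,r] to [q,r] − [p,r] + [p,q]. For instance
  ∂[3,6,9] = [6,9] − [3,9] + [3,6],
  ∂[3,8,9] = [8,9] − [3,9] + [3,8].
The resulting 27×18 matrix has rank 18, and its Smith normal form has invariant factors (1,1,1,1,1,1,1,1,1,1,1,1,1,1,1,1,1,2).

Computing H_k = (kernel of ∂_k) / (image of ∂_{k+1}):

  H_0: rank C_0 − rank ∂_1 = 9 − 8 = 1, and the invariant factors of ∂_1 are all 1, so H_0 ≅ Z.

(K is a triangulation of the Klein bottle.)

H_0 ≅ Z.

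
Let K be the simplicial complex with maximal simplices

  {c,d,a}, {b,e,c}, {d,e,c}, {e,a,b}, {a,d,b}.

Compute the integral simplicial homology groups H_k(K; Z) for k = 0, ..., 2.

H_0 ≅ Z,  H_1 ≅ Z,  H_2 = 0.

Fix the vertex order a < b < c < d < e and write every simplex with vertices in increasing order. Then dim K = 2 and the simplices of K are:

  0-simplices (5): a, b, c, d, e
  1-simplices (10): ab, ac, ad, ae, bc, bd, be, cd, ce, de
  2-simplices (5): abd, abe, acd, bce, cde

giving chain groups C_0 ≅ Z^5, C_1 ≅ Z^10, C_2 ≅ Z^5.

The boundary map ∂_1: C_1 → C_0 sends each edge [p,q] (with p < q) to q − p.
As a 5×10 matrix over Z this has rank 4, with invariant factors (1,1,1,1).

∂_2: C_2 → C_1 maps a triangle to the signed sum of its edges. For instance
  ∂cde = de − ce + cd,
  ∂abe = be − ae + ab.
The resulting 10×5 matrix has rank 5, and its Smith normal form has invariant factors (1,1,1,1,1).

From H_k ≅ ker(∂_k) / im(∂_{k+1}) we obtain:

  H_0: rank C_0 − rank ∂_1 = 5 − 4 = 1, and the invariant factors of ∂_1 are all 1, so H_0 ≅ Z.
  H_1: rank ker ∂_1 − rank ∂_2 = (10 − 4) − 5 = 1, and the invariant factors of ∂_2 are all 1, so H_1 ≅ Z.
  H_2: rank ker ∂_2 − rank ∂_3 = (5 − 5) − 0 = 0, and there is no ∂_3, so H_2 ≅ 0.

As a check, the Euler characteristic is 5 − 10 + 5 = 0, which agrees with 1 − 1 + 0 = 0.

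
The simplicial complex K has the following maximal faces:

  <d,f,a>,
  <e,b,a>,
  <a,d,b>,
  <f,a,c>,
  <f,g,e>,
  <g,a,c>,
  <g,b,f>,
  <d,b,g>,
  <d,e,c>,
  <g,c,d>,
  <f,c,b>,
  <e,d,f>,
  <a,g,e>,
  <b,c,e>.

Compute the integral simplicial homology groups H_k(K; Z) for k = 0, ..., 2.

Take the total order a < b < c < d < e < f < g on the vertex set. Then K (dimension 2) consists of the simplices:

  0-simplices (7): a, b, c, d, e, f, g
  1-simplices (21): ab, ac, ad, ae, af, ag, bc, bd, be, bf, bg, cd, ce, cf, cg, de, df, dg, ef, eg, fg
  2-simplices (14): abd, abe, acf, acg, adf, aeg, bce, bcf, bdg, bfg, cde, cdg, def, efg

Hence C_0 ≅ Z^7, C_1 ≅ Z^21, C_2 ≅ Z^14.

∂_1: C_1 → C_0 sends each edge [p,q] (with p < q) to q − p. For instance
  ∂ef = f − e.
The resulting 7×21 matrix has rank 6, and its Smith normal form has invariant factors (1,1,1,1,1,1).

Boundary ∂_2: C_2 → C_1 sends each 2-simplex [p,q,r] to [q,r] − [p,r] + [p,q]. For instance
  ∂adf = df − af + ad,
  ∂bcf = cf − bf + bc.
The resulting 21×14 matrix has rank 13, and its Smith normal form has invariant factors (1,1,1,1,1,1,1,1,1,1,1,1,1).

Reading off H_k = ker ∂_k / im ∂_{k+1}:

  H_0: rank C_0 − rank ∂_1 = 7 − 6 = 1, and the invariant factors of ∂_1 are all 1, so H_0 ≅ Z.
  H_1: rank ker ∂_1 − rank ∂_2 = (21 − 6) − 13 = 2, and the invariant factors of ∂_2 are all 1, so H_1 ≅ Z^2.
  H_2: rank ker ∂_2 − rank ∂_3 = (14 − 13) − 0 = 1, and there is no ∂_3, so H_2 ≅ Z.

As a check, the Euler characteristic is 7 − 21 + 14 = 0, which agrees with 1 − 2 + 1 = 0.
(K is a triangulation of the torus T^2.)

H_0 = Z,  H_1 = Z^2,  H_2 = Z.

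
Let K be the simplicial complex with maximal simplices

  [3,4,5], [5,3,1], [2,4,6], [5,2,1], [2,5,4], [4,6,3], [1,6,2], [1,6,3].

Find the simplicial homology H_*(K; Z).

H_0 ≅ Z,  H_1 = 0,  H_2 ≅ Z.

Fix the vertex order 1 < 2 < 3 < 4 < 5 < 6 and write every simplex with vertices in increasing order. Then dim K = 2 and the simplices of K are:

  0-simplices (6): [1], [2], [3], [4], [5], [6]
  1-simplices (12): [1,2], [1,3], [1,5], [1,6], [2,4], [2,5], [2,6], [3,4], [3,5], [3,6], [4,5], [4,6]
  2-simplices (8): [1,2,5], [1,2,6], [1,3,5], [1,3,6], [2,4,5], [2,4,6], [3,4,5], [3,4,6]

Hence C_0 ≅ Z^6, C_1 ≅ Z^12, C_2 ≅ Z^8.

∂_1: C_1 → C_0 is given by ∂[p,q] = [q] − [p]. For instance
  ∂[2,5] = [5] − [2].
The 6×12 boundary matrix has rank 5 and Smith normal form diag(1,1,1,1,1).

∂_2: C_2 → C_1 sends each 2-simplex [p,q,r] to [q,r] − [p,r] + [p,q]. For instance
  ∂[2,4,6] = [4,6] − [2,6] + [2,4],
  ∂[1,2,6] = [2,6] − [1,6] + [1,2].
This gives a 12×8 integer matrix of rank 7; reducing to Smith normal form yields diagonal entries (1,1,1,1,1,1,1).

Computing H_k = (kernel of ∂_k) / (image of ∂_{k+1}):

  H_0: rank C_0 − rank ∂_1 = 6 − 5 = 1, and the invariant factors of ∂_1 are all 1, so H_0 = Z.
  H_1: rank ker ∂_1 − rank ∂_2 = (12 − 5) − 7 = 0, and the invariant factors of ∂_2 are all 1, so H_1 = 0.
  H_2: rank ker ∂_2 − rank ∂_3 = (8 − 7) − 0 = 1, and there is no ∂_3, so H_2 = Z.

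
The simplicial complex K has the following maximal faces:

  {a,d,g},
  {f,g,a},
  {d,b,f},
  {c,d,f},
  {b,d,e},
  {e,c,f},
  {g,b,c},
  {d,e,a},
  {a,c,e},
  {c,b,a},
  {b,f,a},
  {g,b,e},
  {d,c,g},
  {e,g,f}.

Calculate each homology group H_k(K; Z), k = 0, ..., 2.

Take the total order a < b < c < d < e < f < g on the vertex set. Then K (dimension 2) consists of the simplices:

  0-simplices (7): a, b, c, d, e, f, g
  1-simplices (21): ab, ac, ad, ae, af, ag, bc, bd, be, bf, bg, cd, ce, cf, cg, de, df, dg, ef, eg, fg
  2-simplices (14): abc, abf, ace, ade, adg, afg, bcg, bde, bdf, beg, cdf, cdg, cef, efg

so the chain groups are C_0 ≅ Z^7, C_1 ≅ Z^21, C_2 ≅ Z^14.

The boundary map ∂_1: C_1 → C_0 maps an edge to its endpoints' difference, ∂[p,q] = q − p.
This gives a 7×21 integer matrix of rank 6; reducing to Smith normal form yields diagonal entries (1,1,1,1,1,1).

Boundary ∂_2: C_2 → C_1 sends each 2-simplex [p,q,r] to [q,r] − [p,r] + [p,q]. For instance
  ∂adg = dg − ag + ad,
  ∂ade = de − ae + ad.
As a 21×14 matrix over Z this has rank 13, with invariant factors (1,1,1,1,1,1,1,1,1,1,1,1,1).

Reading off H_k = ker ∂_k / im ∂_{k+1}:

  H_0: rank C_0 − rank ∂_1 = 7 − 6 = 1, and the invariant factors of ∂_1 are all 1, so H_0 = Z.
  H_1: rank ker ∂_1 − rank ∂_2 = (21 − 6) − 13 = 2, and the invariant factors of ∂_2 are all 1, so H_1 = Z^2.
  H_2: rank ker ∂_2 − rank ∂_3 = (14 − 13) − 0 = 1, and there is no ∂_3, so H_2 = Z.

As a check, the Euler characteristic is 7 − 21 + 14 = 0, which agrees with 1 − 2 + 1 = 0.
(K is a triangulation of the torus T^2.)

H_0 = Z,  H_1 = Z^2,  H_2 = Z.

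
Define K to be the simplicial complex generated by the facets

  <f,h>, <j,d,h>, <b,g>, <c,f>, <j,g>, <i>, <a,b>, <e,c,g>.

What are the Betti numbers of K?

b_0 = 2, b_1 = 1, b_2 = 0.

Take the total order a < b < c < d < e < f < g < h < i < j on the vertex set. Then K (dimension 2) consists of the simplices:

  0-simplices (10): a, b, c, d, e, f, g, h, i, j
  1-simplices (11): ab, bg, ce, cf, cg, dh, dj, eg, fh, gj, hj
  2-simplices (2): ceg, dhj

giving chain groups C_0 ≅ Z^10, C_1 ≅ Z^11, C_2 ≅ Z^2.

The boundary map ∂_1: C_1 → C_0 is given by ∂[p,q] = [q] − [p]. For instance
  ∂ce = e − c.
As a 10×11 matrix over Z this has rank 8, with invariant factors (1,1,1,1,1,1,1,1).

Boundary ∂_2: C_2 → C_1 maps a triangle to the signed sum of its edges. For instance
  ∂dhj = hj − dj + dh,
  ∂ceg = eg − cg + ce.
This gives a 11×2 integer matrix of rank 2; reducing to Smith normal form yields diagonal entries (1,1).

From H_k ≅ ker(∂_k) / im(∂_{k+1}) we obtain:

  H_0: rank C_0 − rank ∂_1 = 10 − 8 = 2, and the invariant factors of ∂_1 are all 1, so H_0 ≅ Z^2.
  H_1: rank ker ∂_1 − rank ∂_2 = (11 − 8) − 2 = 1, and the invariant factors of ∂_2 are all 1, so H_1 ≅ Z.
  H_2: rank ker ∂_2 − rank ∂_3 = (2 − 2) − 0 = 0, and there is no ∂_3, so H_2 ≅ 0.

Hence the Betti numbers are b_0 = 2, b_1 = 1, b_2 = 0.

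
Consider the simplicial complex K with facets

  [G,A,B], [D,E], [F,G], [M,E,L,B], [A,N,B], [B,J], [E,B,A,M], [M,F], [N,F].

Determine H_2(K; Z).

H_2 ≅ 0.

Fix the vertex order A < B < D < E < F < G < J < L < M < N and write every simplex with vertices in increasing order. Then dim K = 3 and the simplices of K are:

  0-simplices (10): A, B, D, E, F, G, J, L, M, N
  1-simplices (18): AB, AE, AG, AM, AN, BE, BG, BJ, BL, BM, BN, DE, EL, EM, FG, FM, FN, LM
  2-simplices (9): ABE, ABG, ABM, ABN, AEM, BEL, BEM, BLM, ELM
  3-simplices (2): ABEM, BELM

so the chain groups are C_0 ≅ Z^10, C_1 ≅ Z^18, C_2 ≅ Z^9, C_3 ≅ Z^2.

∂_1: C_1 → C_0 is given by ∂[p,q] = [q] − [p]. For instance
  ∂EM = M − E.
As a 10×18 matrix over Z this has rank 9, with invariant factors (1,1,1,1,1,1,1,1,1).

The boundary map ∂_2: C_2 → C_1 sends each 2-simplex [p,q,r] to [q,r] − [p,r] + [p,q]. For instance
  ∂ABN = BN − AN + AB,
  ∂ELM = LM − EM + EL.
As a 18×9 matrix over Z this has rank 7, with invariant factors (1,1,1,1,1,1,1).

The boundary map ∂_3: C_3 → C_2 sends each 3-simplex σ to the alternating sum Σ_i (−1)^i (σ with its i-th vertex removed). For instance
  ∂ABEM = BEM − AEM + ABM − ABE,
  ∂BELM = ELM − BLM + BEM − BEL.
As a 9×2 matrix over Z this has rank 2, with invariant factors (1,1).

Computing H_k = (kernel of ∂_k) / (image of ∂_{k+1}):

  H_2: rank ker ∂_2 − rank ∂_3 = (9 − 7) − 2 = 0, and the invariant factors of ∂_3 are all 1, so H_2 = 0.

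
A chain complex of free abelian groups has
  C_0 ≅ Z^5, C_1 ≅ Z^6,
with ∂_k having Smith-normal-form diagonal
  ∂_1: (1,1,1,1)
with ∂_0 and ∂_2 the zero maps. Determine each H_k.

H_0: b_0 = 5 − 0 − 4 = 1; torsion from ∂_1 factors > 1: none. So H_0 = Z.
H_1: b_1 = 6 − 4 − 0 = 2; torsion from ∂_2 factors > 1: none. So H_1 = Z^2.

H_0 = Z,  H_1 = Z^2.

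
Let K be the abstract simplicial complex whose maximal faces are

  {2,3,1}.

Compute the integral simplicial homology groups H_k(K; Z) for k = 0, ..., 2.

H_0 = Z,  H_1 = 0,  H_2 = 0.

K has 3 vertices, 3 edges, 1 triangle.
rank ∂_0 = 0, rank ∂_1 = 2 ⇒ b_0 = 3 − 0 − 2 = 1; all invariant factors of ∂_1 are 1 so no torsion. So H_0 = Z.
rank ∂_1 = 2, rank ∂_2 = 1 ⇒ b_1 = 3 − 2 − 1 = 0; all invariant factors of ∂_2 are 1 so no torsion. So H_1 = 0.
rank ∂_2 = 1, rank ∂_3 = 0 ⇒ b_2 = 1 − 1 − 0 = 0. So H_2 = 0.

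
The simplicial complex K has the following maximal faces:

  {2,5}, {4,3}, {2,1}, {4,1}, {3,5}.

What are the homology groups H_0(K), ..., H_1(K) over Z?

Fix the vertex order 1 < 2 < 3 < 4 < 5 and write every simplex with vertices in increasing order. Then dim K = 1 and the simplices of K are:

  0-simplices (5): [1], [2], [3], [4], [5]
  1-simplices (5): [1,2], [1,4], [2,5], [3,4], [3,5]

Hence C_0 ≅ Z^5, C_1 ≅ Z^5.

The boundary map ∂_1: C_1 → C_0 sends each edge [p,q] (with p < q) to q − p. For instance
  ∂[3,5] = [5] − [3].
As a 5×5 matrix over Z this has rank 4, with invariant factors (1,1,1,1).

Computing H_k = (kernel of ∂_k) / (image of ∂_{k+1}):

  H_0: rank C_0 − rank ∂_1 = 5 − 4 = 1, and the invariant factors of ∂_1 are all 1, so H_0 ≅ Z.
  H_1: rank ker ∂_1 − rank ∂_2 = (5 − 4) − 0 = 1, and there is no ∂_2, so H_1 ≅ Z.

As a check, the Euler characteristic is 5 − 5 = 0, which agrees with 1 − 1 = 0.

H_0 ≅ Z,  H_1 ≅ Z.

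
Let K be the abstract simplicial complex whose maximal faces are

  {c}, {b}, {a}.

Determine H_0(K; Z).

H_0 ≅ Z^3.

Order the vertices as a < b < c. Listing each simplex with vertices in this order, K has dimension 0 with simplices:

  0-simplices (3): a, b, c

Hence C_0 ≅ Z^3.

Now H_k = ker ∂_k / im ∂_{k+1}, so:

  H_0: rank C_0 − rank ∂_1 = 3 − 0 = 3, and there is no ∂_1, so H_0 = Z^3.

(K is a triangulation of a set of 3 points.)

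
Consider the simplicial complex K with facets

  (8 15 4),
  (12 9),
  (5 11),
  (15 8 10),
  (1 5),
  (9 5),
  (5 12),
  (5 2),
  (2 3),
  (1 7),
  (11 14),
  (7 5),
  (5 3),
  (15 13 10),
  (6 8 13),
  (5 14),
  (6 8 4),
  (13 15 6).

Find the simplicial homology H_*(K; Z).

H_0 ≅ Z^2,  H_1 ≅ Z^5,  H_2 = 0.

Take the total order 1 < 2 < 3 < 4 < 5 < 6 < 7 < 8 < 9 < 10 < 11 < 12 < 13 < 14 < 15 on the vertex set. Then K (dimension 2) consists of the simplices:

  0-simplices (15): [1], [2], [3], [4], [5], [6], [7], [8], [9], [10], [11], [12], [13], [14], [15]
  1-simplices (24): (24 of them)
  2-simplices (6): [4,6,8], [4,8,15], [6,8,13], [6,13,15], [8,10,15], [10,13,15]

giving chain groups C_0 ≅ Z^15, C_1 ≅ Z^24, C_2 ≅ Z^6.

Boundary ∂_1: C_1 → C_0 is given by ∂[p,q] = [q] − [p]. For instance
  ∂[10,13] = [13] − [10].
This gives a 15×24 integer matrix of rank 13; reducing to Smith normal form yields diagonal entries (1,1,1,1,1,1,1,1,1,1,1,1,1).

Boundary ∂_2: C_2 → C_1 acts by ∂[p,q,r] = [q,r] − [p,r] + [p,q]. For instance
  ∂[6,8,13] = [8,13] − [6,13] + [6,8],
  ∂[4,8,15] = [8,15] − [4,15] + [4,8].
This gives a 24×6 integer matrix of rank 6; reducing to Smith normal form yields diagonal entries (1,1,1,1,1,1).

From H_k ≅ ker(∂_k) / im(∂_{k+1}) we obtain:

  H_0: rank C_0 − rank ∂_1 = 15 − 13 = 2, and the invariant factors of ∂_1 are all 1, so H_0 = Z^2.
  H_1: rank ker ∂_1 − rank ∂_2 = (24 − 13) − 6 = 5, and the invariant factors of ∂_2 are all 1, so H_1 = Z^5.
  H_2: rank ker ∂_2 − rank ∂_3 = (6 − 6) − 0 = 0, and there is no ∂_3, so H_2 = 0.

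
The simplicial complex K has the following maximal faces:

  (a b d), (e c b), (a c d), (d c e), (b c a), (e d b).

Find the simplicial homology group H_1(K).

H_1 ≅ 0.

K has 5 vertices, 9 edges, 6 triangles.
rank ∂_1 = 4, rank ∂_2 = 5 ⇒ b_1 = 9 − 4 − 5 = 0; all invariant factors of ∂_2 are 1 so no torsion. So H_1 = 0.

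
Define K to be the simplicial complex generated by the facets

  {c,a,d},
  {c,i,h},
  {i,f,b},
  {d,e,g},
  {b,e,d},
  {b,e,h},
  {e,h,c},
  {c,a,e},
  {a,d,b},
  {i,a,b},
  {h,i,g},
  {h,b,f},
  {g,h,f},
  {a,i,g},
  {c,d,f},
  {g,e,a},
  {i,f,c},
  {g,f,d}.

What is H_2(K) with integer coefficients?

H_2 = 0.

K has 9 vertices, 27 edges, 18 triangles.
rank ∂_2 = 18, rank ∂_3 = 0 ⇒ b_2 = 18 − 18 − 0 = 0. So H_2 ≅ 0.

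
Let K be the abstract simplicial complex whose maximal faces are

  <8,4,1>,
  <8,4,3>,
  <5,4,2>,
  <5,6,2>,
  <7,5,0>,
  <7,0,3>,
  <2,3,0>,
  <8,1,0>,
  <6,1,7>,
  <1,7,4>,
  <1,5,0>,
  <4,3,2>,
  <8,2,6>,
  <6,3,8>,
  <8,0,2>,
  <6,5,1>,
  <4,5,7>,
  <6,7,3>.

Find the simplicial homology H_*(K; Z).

We work with the vertex ordering 0 < 1 < 2 < 3 < 4 < 5 < 6 < 7 < 8. The simplices of K, each written with vertices in increasing order, are:

  0-simplices (9): [0], [1], [2], [3], [4], [5], [6], [7], [8]
  1-simplices (27): (27 of them)
  2-simplices (18): [0,1,5], [0,1,8], [0,2,3], [0,2,8], [0,3,7], [0,5,7], [1,4,7], [1,4,8], [1,5,6], [1,6,7], [2,3,4], [2,4,5], [2,5,6], [2,6,8], [3,4,8], [3,6,7], [3,6,8], [4,5,7]

Hence C_0 ≅ Z^9, C_1 ≅ Z^27, C_2 ≅ Z^18.

∂_1: C_1 → C_0 sends each edge [p,q] (with p < q) to q − p. For instance
  ∂[2,5] = [5] − [2].
The 9×27 boundary matrix has rank 8 and Smith normal form diag(1,1,1,1,1,1,1,1).

∂_2: C_2 → C_1 acts by ∂[p,q,r] = [q,r] − [p,r] + [p,q]. For instance
  ∂[1,4,8] = [4,8] − [1,8] + [1,4],
  ∂[0,5,7] = [5,7] − [0,7] + [0,5].
The 27×18 boundary matrix has rank 18 and Smith normal form diag(1,1,1,1,1,1,1,1,1,1,1,1,1,1,1,1,1,2).

From H_k ≅ ker(∂_k) / im(∂_{k+1}) we obtain:

  H_0: rank C_0 − rank ∂_1 = 9 − 8 = 1, and the invariant factors of ∂_1 are all 1, so H_0 ≅ Z.
  H_1: rank ker ∂_1 − rank ∂_2 = (27 − 8) − 18 = 1, and ∂_2 has invariant factor 2 > 1, so H_1 ≅ Z ⊕ Z/2.
  H_2: rank ker ∂_2 − rank ∂_3 = (18 − 18) − 0 = 0, and there is no ∂_3, so H_2 ≅ 0.

H_0 = Z,  H_1 = Z ⊕ Z/2,  H_2 = 0.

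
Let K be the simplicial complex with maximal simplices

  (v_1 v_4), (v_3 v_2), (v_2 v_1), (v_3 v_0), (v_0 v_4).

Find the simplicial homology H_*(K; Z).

H_0 ≅ Z,  H_1 ≅ Z.

We work with the vertex ordering v_0 < v_1 < v_2 < v_3 < v_4. The simplices of K, each written with vertices in increasing order, are:

  0-simplices (5): [v_0], [v_1], [v_2], [v_3], [v_4]
  1-simplices (5): [v_0,v_3], [v_0,v_4], [v_1,v_2], [v_1,v_4], [v_2,v_3]

giving chain groups C_0 ≅ Z^5, C_1 ≅ Z^5.

∂_1: C_1 → C_0 maps an edge to its endpoints' difference, ∂[p,q] = q − p.
This gives a 5×5 integer matrix of rank 4; reducing to Smith normal form yields diagonal entries (1,1,1,1).

Now H_k = ker ∂_k / im ∂_{k+1}, so:

  H_0: rank C_0 − rank ∂_1 = 5 − 4 = 1, and the invariant factors of ∂_1 are all 1, so H_0 = Z.
  H_1: rank ker ∂_1 − rank ∂_2 = (5 − 4) − 0 = 1, and there is no ∂_2, so H_1 = Z.

As a check, the Euler characteristic is 5 − 5 = 0, which agrees with 1 − 1 = 0.
(K is a triangulation of the circle S^1.)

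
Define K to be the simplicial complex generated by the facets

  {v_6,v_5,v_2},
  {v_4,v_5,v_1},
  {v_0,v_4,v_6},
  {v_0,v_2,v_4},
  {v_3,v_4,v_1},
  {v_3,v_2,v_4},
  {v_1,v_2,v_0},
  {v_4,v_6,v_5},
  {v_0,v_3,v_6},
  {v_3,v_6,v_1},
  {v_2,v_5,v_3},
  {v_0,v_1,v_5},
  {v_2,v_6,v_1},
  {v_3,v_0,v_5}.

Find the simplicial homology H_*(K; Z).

H_0 = Z,  H_1 = Z^2,  H_2 = Z.

K has 7 vertices, 21 edges, 14 triangles.
rank ∂_0 = 0, rank ∂_1 = 6 ⇒ b_0 = 7 − 0 − 6 = 1; all invariant factors of ∂_1 are 1 so no torsion. So H_0 = Z.
rank ∂_1 = 6, rank ∂_2 = 13 ⇒ b_1 = 21 − 6 − 13 = 2; all invariant factors of ∂_2 are 1 so no torsion. So H_1 = Z^2.
rank ∂_2 = 13, rank ∂_3 = 0 ⇒ b_2 = 14 − 13 − 0 = 1. So H_2 = Z.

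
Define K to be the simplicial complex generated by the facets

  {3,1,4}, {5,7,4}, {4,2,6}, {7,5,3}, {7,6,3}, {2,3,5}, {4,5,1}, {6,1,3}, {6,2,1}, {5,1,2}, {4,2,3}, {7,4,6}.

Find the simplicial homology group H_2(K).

We work with the vertex ordering 1 < 2 < 3 < 4 < 5 < 6 < 7. The simplices of K, each written with vertices in increasing order, are:

  0-simplices (7): [1], [2], [3], [4], [5], [6], [7]
  1-simplices (18): [1,2], [1,3], [1,4], [1,5], [1,6], [2,3], [2,4], [2,5], [2,6], [3,4], [3,5], [3,6], [3,7], [4,5], [4,6], [4,7], [5,7], [6,7]
  2-simplices (12): [1,2,5], [1,2,6], [1,3,4], [1,3,6], [1,4,5], [2,3,4], [2,3,5], [2,4,6], [3,5,7], [3,6,7], [4,5,7], [4,6,7]

Hence C_0 ≅ Z^7, C_1 ≅ Z^18, C_2 ≅ Z^12.

∂_1: C_1 → C_0 maps an edge to its endpoints' difference, ∂[p,q] = q − p. For instance
  ∂[1,4] = [4] − [1].
The resulting 7×18 matrix has rank 6, and its Smith normal form has invariant factors (1,1,1,1,1,1).

The boundary map ∂_2: C_2 → C_1 acts by ∂[p,q,r] = [q,r] − [p,r] + [p,q]. For instance
  ∂[1,3,4] = [3,4] − [1,4] + [1,3],
  ∂[4,5,7] = [5,7] − [4,7] + [4,5].
The resulting 18×12 matrix has rank 12, and its Smith normal form has invariant factors (1,1,1,1,1,1,1,1,1,1,1,2).

Now H_k = ker ∂_k / im ∂_{k+1}, so:

  H_2: rank ker ∂_2 − rank ∂_3 = (12 − 12) − 0 = 0, and there is no ∂_3, so H_2 ≅ 0.

H_2 ≅ 0.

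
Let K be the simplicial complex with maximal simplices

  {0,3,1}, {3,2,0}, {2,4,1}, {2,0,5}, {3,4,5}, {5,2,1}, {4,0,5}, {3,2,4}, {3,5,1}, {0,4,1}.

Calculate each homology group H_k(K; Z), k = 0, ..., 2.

We work with the vertex ordering 0 < 1 < 2 < 3 < 4 < 5. The simplices of K, each written with vertices in increasing order, are:

  0-simplices (6): [0], [1], [2], [3], [4], [5]
  1-simplices (15): [0,1], [0,2], [0,3], [0,4], [0,5], [1,2], [1,3], [1,4], [1,5], [2,3], [2,4], [2,5], [3,4], [3,5], [4,5]
  2-simplices (10): [0,1,3], [0,1,4], [0,2,3], [0,2,5], [0,4,5], [1,2,4], [1,2,5], [1,3,5], [2,3,4], [3,4,5]

so the chain groups are C_0 ≅ Z^6, C_1 ≅ Z^15, C_2 ≅ Z^10.

The boundary map ∂_1: C_1 → C_0 maps an edge to its endpoints' difference, ∂[p,q] = q − p.
The 6×15 boundary matrix has rank 5 and Smith normal form diag(1,1,1,1,1).

∂_2: C_2 → C_1 sends each 2-simplex [p,q,r] to [q,r] − [p,r] + [p,q]. For instance
  ∂[1,3,5] = [3,5] − [1,5] + [1,3],
  ∂[0,1,3] = [1,3] − [0,3] + [0,1].
As a 15×10 matrix over Z this has rank 10, with invariant factors (1,1,1,1,1,1,1,1,1,2).

Computing H_k = (kernel of ∂_k) / (image of ∂_{k+1}):

  H_0: rank C_0 − rank ∂_1 = 6 − 5 = 1, and the invariant factors of ∂_1 are all 1, so H_0 = Z.
  H_1: rank ker ∂_1 − rank ∂_2 = (15 − 5) − 10 = 0, and ∂_2 has invariant factor 2 > 1, so H_1 = Z/2.
  H_2: rank ker ∂_2 − rank ∂_3 = (10 − 10) − 0 = 0, and there is no ∂_3, so H_2 = 0.

As a check, the Euler characteristic is 6 − 15 + 10 = 1, which agrees with 1 − 0 + 0 = 1.
(K is a triangulation of the real projective plane RP^2.)

H_0 = Z,  H_1 = Z/2,  H_2 = 0.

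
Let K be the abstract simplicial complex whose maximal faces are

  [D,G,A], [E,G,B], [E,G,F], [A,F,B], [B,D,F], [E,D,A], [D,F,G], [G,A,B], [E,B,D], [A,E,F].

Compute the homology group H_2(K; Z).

H_2 ≅ 0.

Fix the vertex order A < B < D < E < F < G and write every simplex with vertices in increasing order. Then dim K = 2 and the simplices of K are:

  0-simplices (6): A, B, D, E, F, G
  1-simplices (15): AB, AD, AE, AF, AG, BD, BE, BF, BG, DE, DF, DG, EF, EG, FG
  2-simplices (10): ABF, ABG, ADE, ADG, AEF, BDE, BDF, BEG, DFG, EFG

Hence C_0 ≅ Z^6, C_1 ≅ Z^15, C_2 ≅ Z^10.

Boundary ∂_1: C_1 → C_0 is given by ∂[p,q] = [q] − [p]. For instance
  ∂BG = G − B.
The resulting 6×15 matrix has rank 5, and its Smith normal form has invariant factors (1,1,1,1,1).

Boundary ∂_2: C_2 → C_1 maps a triangle to the signed sum of its edges. For instance
  ∂ABG = BG − AG + AB,
  ∂BDE = DE − BE + BD.
The resulting 15×10 matrix has rank 10, and its Smith normal form has invariant factors (1,1,1,1,1,1,1,1,1,2).

Reading off H_k = ker ∂_k / im ∂_{k+1}:

  H_2: rank ker ∂_2 − rank ∂_3 = (10 − 10) − 0 = 0, and there is no ∂_3, so H_2 ≅ 0.

(K is a triangulation of the real projective plane RP^2.)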